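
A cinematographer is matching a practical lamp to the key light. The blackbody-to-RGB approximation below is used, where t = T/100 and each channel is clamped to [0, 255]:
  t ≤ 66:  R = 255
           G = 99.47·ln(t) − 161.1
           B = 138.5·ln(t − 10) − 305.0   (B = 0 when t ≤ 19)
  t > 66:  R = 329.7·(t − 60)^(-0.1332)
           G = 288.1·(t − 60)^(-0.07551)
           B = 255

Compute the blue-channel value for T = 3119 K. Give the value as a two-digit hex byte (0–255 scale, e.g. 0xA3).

0x76

t = 3119/100 = 31.19; the t ≤ 66 branch applies.
B = 138.5·ln(31.19 − 10) − 305.0 = 138.5·ln 21.19 − 305.0 = 138.5·3.0535 − 305.0 = 117.914.
Rounded: 118; in hex, 0x76.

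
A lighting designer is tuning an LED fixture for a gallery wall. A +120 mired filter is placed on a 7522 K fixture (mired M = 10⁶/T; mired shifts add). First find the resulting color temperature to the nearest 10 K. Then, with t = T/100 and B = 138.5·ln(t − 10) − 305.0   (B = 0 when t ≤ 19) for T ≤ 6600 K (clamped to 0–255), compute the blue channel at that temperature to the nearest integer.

M_in = 10⁶/7522 = 132.94; M_out = 132.94 + (+120) = 252.94.
T_out = 10⁶/252.94 = 3953.5 K → 3950 K; t = 39.5.
B = 138.5·ln(39.5 − 10) − 305.0 = 138.5·ln 29.5 − 305.0 = 138.5·3.3844 − 305.0 = 163.738.
Rounded: 164.

164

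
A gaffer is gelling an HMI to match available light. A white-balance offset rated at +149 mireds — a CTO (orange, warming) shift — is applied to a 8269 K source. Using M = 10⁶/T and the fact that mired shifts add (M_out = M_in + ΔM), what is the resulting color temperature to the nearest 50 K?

M_in = 10⁶/8269 = 120.93 mireds.
M_out = 120.93 + (+149) = 269.93 mireds.
T_out = 10⁶/269.93 = 3704.6 K → 3700 K.

3700 K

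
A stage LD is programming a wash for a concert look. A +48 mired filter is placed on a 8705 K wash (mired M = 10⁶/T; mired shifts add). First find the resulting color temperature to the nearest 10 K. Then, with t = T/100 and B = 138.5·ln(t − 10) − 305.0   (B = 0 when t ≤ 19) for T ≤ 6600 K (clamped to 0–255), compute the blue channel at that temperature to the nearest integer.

M_in = 10⁶/8705 = 114.88; M_out = 114.88 + (+48) = 162.88.
T_out = 10⁶/162.88 = 6139.6 K → 6140 K; t = 61.4.
B = 138.5·ln(61.4 − 10) − 305.0 = 138.5·ln 51.4 − 305.0 = 138.5·3.9396 − 305.0 = 240.640.
Rounded: 241.

241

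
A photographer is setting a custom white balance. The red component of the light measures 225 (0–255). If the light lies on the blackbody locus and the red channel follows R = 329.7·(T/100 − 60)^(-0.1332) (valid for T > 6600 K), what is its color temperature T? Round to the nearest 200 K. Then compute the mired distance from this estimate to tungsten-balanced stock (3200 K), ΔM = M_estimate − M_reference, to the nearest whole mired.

(t − 60)^(-0.1332) = 225/329.7 = 0.68244.
t − 60 = 0.68244^(1/-0.1332) = 0.68244^(-7.508) = 17.610, so t = 77.610.
T = 100·t = 7761 K → 7800 K to the nearest 200 K.
M_estimate = 10⁶/7800 = 128.21; M_reference = 10⁶/3200 = 312.50.
ΔM = 128.21 − 312.50 = -184.29 → -184 mireds.

-184 mireds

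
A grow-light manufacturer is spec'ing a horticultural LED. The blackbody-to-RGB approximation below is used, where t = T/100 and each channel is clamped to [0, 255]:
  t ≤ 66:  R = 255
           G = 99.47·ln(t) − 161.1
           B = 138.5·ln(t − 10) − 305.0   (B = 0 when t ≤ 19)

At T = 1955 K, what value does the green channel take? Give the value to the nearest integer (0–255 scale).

t = 1955/100 = 19.55; the t ≤ 66 branch applies.
G = 99.47·ln 19.55 − 161.1 = 99.47·2.9730 − 161.1 = 134.622.
Rounded: 135.

135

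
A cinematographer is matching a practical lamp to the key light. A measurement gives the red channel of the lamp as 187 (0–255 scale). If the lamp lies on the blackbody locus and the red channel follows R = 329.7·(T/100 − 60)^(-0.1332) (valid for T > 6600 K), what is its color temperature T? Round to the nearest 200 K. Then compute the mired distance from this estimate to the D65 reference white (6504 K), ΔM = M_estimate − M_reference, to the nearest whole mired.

(t − 60)^(-0.1332) = 187/329.7 = 0.56718.
t − 60 = 0.56718^(1/-0.1332) = 0.56718^(-7.508) = 70.620, so t = 130.620.
T = 100·t = 13062 K → 13000 K to the nearest 200 K.
M_estimate = 10⁶/13000 = 76.92; M_reference = 10⁶/6504 = 153.75.
ΔM = 76.92 − 153.75 = -76.83 → -77 mireds.

-77 mireds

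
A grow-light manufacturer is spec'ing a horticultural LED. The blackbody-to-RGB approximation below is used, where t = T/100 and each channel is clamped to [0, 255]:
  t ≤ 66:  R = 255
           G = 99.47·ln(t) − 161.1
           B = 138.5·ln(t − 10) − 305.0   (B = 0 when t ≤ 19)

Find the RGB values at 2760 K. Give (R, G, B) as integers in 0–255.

(255, 169, 92)

t = 2760/100 = 27.6; the t ≤ 66 branch applies.
R = 255 by definition for t ≤ 66.
G = 99.47·ln 27.6 − 161.1 = 99.47·3.3178 − 161.1 = 168.923.
B = 138.5·ln(27.6 − 10) − 305.0 = 138.5·ln 17.6 − 305.0 = 138.5·2.8679 − 305.0 = 92.204.
Rounded: (255, 169, 92).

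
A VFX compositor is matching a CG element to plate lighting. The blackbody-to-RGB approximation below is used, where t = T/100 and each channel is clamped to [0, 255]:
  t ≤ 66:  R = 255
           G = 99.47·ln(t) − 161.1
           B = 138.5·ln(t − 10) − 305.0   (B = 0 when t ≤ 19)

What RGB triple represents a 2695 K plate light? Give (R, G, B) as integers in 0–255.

t = 2695/100 = 26.95; the t ≤ 66 branch applies.
R = 255 by definition for t ≤ 66.
G = 99.47·ln 26.95 − 161.1 = 99.47·3.2940 − 161.1 = 166.553.
B = 138.5·ln(26.95 − 10) − 305.0 = 138.5·ln 16.95 − 305.0 = 138.5·2.8303 − 305.0 = 86.992.
Rounded: (255, 167, 87).

(255, 167, 87)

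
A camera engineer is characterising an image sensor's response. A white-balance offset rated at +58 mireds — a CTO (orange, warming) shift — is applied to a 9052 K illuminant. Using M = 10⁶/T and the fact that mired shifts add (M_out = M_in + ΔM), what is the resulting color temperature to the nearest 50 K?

M_in = 10⁶/9052 = 110.47 mireds.
M_out = 110.47 + (+58) = 168.47 mireds.
T_out = 10⁶/168.47 = 5935.7 K → 5950 K.

5950 K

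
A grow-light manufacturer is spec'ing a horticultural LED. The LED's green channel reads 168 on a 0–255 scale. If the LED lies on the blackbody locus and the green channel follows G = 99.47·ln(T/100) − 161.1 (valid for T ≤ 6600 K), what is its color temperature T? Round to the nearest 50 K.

ln t = (168 + 161.1) / 99.47 = 3.3085.
t = e^3.3085 = 27.345.
T = 100·t = 2735 K → 2750 K to the nearest 50 K.

2750 K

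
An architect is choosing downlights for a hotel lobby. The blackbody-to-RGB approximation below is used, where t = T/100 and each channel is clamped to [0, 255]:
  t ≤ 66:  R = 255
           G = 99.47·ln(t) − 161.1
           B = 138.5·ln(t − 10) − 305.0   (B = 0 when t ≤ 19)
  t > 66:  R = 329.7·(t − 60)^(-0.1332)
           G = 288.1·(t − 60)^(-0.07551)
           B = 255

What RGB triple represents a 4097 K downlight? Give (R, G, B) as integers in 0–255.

(255, 208, 170)

t = 4097/100 = 40.97; the t ≤ 66 branch applies.
R = 255 by definition for t ≤ 66.
G = 99.47·ln 40.97 − 161.1 = 99.47·3.7128 − 161.1 = 208.216.
B = 138.5·ln(40.97 − 10) − 305.0 = 138.5·ln 30.97 − 305.0 = 138.5·3.4330 − 305.0 = 170.473.
Rounded: (255, 208, 170).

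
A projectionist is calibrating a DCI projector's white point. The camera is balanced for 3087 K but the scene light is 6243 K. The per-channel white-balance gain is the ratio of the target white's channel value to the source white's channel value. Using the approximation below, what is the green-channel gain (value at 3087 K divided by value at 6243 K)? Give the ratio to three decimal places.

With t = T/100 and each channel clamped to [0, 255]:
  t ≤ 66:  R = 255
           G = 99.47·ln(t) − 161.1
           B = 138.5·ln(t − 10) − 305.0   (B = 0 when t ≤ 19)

At 6243 K (t = 62.43):
  G = 99.47·ln 62.43 − 161.1 = 99.47·4.1340 − 161.1 = 250.114.
At 3087 K (t = 30.87):
  G = 99.47·ln 30.87 − 161.1 = 99.47·3.4298 − 161.1 = 180.061.
Gain = 180.061 / 250.114 = 0.7199 → 0.720.

0.720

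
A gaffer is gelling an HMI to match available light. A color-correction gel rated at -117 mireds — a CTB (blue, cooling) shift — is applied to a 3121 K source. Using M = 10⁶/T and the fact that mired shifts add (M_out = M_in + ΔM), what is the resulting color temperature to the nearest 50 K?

4900 K

M_in = 10⁶/3121 = 320.41 mireds.
M_out = 320.41 + (-117) = 203.41 mireds.
T_out = 10⁶/203.41 = 4916.2 K → 4900 K.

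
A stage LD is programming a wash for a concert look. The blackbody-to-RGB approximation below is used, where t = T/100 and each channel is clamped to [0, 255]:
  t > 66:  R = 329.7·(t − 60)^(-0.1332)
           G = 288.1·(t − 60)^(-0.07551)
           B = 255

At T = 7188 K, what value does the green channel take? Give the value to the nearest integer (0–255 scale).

t = 7188/100 = 71.88; the t > 66 branch applies.
G = 288.1·(71.88 − 60)^(-0.07551) = 288.1·11.88^(-0.07551) = 288.1·0.82955 = 238.992.
Rounded: 239.

239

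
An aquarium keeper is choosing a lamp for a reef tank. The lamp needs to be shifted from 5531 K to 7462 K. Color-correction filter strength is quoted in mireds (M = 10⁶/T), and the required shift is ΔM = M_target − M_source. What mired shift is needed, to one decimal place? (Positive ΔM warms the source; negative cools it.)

-46.8 mireds

M_source = 10⁶/5531 = 180.799; M_target = 10⁶/7462 = 134.012.
ΔM = 134.012 − 180.799 = -46.787 → -46.8 mireds, a cooling shift.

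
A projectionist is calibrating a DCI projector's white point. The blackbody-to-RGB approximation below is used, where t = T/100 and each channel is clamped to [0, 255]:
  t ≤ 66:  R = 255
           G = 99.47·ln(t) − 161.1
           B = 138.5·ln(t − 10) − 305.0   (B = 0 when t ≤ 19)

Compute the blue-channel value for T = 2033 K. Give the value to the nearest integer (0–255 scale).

t = 2033/100 = 20.33; the t ≤ 66 branch applies.
B = 138.5·ln(20.33 − 10) − 305.0 = 138.5·ln 10.33 − 305.0 = 138.5·2.3351 − 305.0 = 18.405.
Rounded: 18.

18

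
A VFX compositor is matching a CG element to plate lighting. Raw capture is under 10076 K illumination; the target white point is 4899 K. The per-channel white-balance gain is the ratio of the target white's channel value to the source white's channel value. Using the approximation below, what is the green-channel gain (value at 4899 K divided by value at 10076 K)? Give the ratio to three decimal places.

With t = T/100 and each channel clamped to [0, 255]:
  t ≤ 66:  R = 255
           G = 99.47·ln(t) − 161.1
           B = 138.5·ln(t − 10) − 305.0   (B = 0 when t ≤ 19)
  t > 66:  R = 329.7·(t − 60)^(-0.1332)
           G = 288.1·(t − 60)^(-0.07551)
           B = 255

At 10076 K (t = 100.76):
  G = 288.1·(100.76 − 60)^(-0.07551) = 288.1·40.76^(-0.07551) = 288.1·0.75581 = 217.748.
At 4899 K (t = 48.99):
  G = 99.47·ln 48.99 − 161.1 = 99.47·3.8916 − 161.1 = 225.999.
Gain = 225.999 / 217.748 = 1.0379 → 1.038.

1.038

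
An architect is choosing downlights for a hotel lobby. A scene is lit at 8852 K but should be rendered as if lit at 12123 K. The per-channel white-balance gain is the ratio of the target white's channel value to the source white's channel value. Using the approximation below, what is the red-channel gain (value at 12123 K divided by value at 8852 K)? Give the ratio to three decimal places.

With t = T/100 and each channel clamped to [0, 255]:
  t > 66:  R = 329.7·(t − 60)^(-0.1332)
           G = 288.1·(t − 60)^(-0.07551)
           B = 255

At 8852 K (t = 88.52):
  R = 329.7·(88.52 − 60)^(-0.1332) = 329.7·28.52^(-0.1332) = 329.7·0.63999 = 211.005.
At 12123 K (t = 121.23):
  R = 329.7·(121.23 − 60)^(-0.1332) = 329.7·61.23^(-0.1332) = 329.7·0.57806 = 190.588.
Gain = 190.588 / 211.005 = 0.9032 → 0.903.

0.903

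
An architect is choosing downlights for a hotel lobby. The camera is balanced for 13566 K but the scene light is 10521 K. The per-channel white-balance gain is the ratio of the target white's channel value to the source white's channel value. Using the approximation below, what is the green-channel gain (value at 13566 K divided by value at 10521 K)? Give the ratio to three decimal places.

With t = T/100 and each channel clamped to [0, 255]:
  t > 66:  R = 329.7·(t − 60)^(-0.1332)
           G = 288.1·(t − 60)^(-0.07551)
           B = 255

0.962

At 10521 K (t = 105.21):
  G = 288.1·(105.21 − 60)^(-0.07551) = 288.1·45.21^(-0.07551) = 288.1·0.74992 = 216.051.
At 13566 K (t = 135.66):
  G = 288.1·(135.66 − 60)^(-0.07551) = 288.1·75.66^(-0.07551) = 288.1·0.72132 = 207.812.
Gain = 207.812 / 216.051 = 0.9619 → 0.962.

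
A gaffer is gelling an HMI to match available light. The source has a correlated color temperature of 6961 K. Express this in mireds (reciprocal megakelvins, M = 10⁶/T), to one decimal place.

M = 10⁶ / 6961 = 143.658 → 143.7 mireds.

143.7 mireds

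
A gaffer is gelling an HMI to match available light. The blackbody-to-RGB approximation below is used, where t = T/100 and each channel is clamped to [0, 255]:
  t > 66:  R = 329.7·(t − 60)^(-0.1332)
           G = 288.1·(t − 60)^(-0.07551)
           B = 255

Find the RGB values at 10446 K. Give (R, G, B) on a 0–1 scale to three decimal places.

t = 10446/100 = 104.46; the t > 66 branch applies.
R = 329.7·(104.46 − 60)^(-0.1332) = 329.7·44.46^(-0.1332) = 329.7·0.60324 = 198.888.
G = 288.1·(104.46 − 60)^(-0.07551) = 288.1·44.46^(-0.07551) = 288.1·0.75086 = 216.324.
B = 255 by definition for t > 66.
Dividing each by 255: (0.7800, 0.8483, 1.0000) → (0.780, 0.848, 1.000).

(0.780, 0.848, 1.000)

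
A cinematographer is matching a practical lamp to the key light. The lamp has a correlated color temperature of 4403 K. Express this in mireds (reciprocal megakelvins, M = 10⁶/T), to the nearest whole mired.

227 mireds

M = 10⁶ / 4403 = 227.118 → 227 mireds.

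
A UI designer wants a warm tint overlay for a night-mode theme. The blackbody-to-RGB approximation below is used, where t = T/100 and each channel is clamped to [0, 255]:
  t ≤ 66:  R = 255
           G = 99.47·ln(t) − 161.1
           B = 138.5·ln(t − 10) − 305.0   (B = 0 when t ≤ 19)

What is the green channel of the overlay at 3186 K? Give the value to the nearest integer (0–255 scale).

t = 3186/100 = 31.86; the t ≤ 66 branch applies.
G = 99.47·ln 31.86 − 161.1 = 99.47·3.4614 − 161.1 = 183.201.
Rounded: 183.

183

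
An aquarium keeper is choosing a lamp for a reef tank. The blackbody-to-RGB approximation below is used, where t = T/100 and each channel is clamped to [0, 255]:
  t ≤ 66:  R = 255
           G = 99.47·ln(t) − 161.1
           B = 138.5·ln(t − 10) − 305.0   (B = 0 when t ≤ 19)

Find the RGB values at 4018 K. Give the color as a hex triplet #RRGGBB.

#FFCEA7

t = 4018/100 = 40.18; the t ≤ 66 branch applies.
R = 255 by definition for t ≤ 66.
G = 99.47·ln 40.18 − 161.1 = 99.47·3.6934 − 161.1 = 206.279.
B = 138.5·ln(40.18 − 10) − 305.0 = 138.5·ln 30.18 − 305.0 = 138.5·3.4072 − 305.0 = 166.894.
Rounded: (255, 206, 167).
In hex: #FFCEA7.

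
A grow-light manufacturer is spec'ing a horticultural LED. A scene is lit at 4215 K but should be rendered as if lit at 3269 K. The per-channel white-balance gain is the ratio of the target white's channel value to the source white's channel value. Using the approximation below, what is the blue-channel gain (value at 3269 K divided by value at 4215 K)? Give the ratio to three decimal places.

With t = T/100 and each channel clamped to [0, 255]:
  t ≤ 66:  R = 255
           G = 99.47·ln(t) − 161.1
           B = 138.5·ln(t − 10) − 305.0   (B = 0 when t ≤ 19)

At 4215 K (t = 42.15):
  B = 138.5·ln(42.15 − 10) − 305.0 = 138.5·ln 32.15 − 305.0 = 138.5·3.4704 − 305.0 = 175.652.
At 3269 K (t = 32.69):
  B = 138.5·ln(32.69 − 10) − 305.0 = 138.5·ln 22.69 − 305.0 = 138.5·3.1219 − 305.0 = 127.387.
Gain = 127.387 / 175.652 = 0.7252 → 0.725.

0.725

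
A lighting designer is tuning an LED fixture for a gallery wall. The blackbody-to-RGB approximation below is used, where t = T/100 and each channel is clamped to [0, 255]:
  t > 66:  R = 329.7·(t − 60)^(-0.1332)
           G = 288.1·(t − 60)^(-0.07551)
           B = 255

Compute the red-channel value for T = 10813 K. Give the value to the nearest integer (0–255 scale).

197

t = 10813/100 = 108.13; the t > 66 branch applies.
R = 329.7·(108.13 − 60)^(-0.1332) = 329.7·48.13^(-0.1332) = 329.7·0.59690 = 196.798.
Rounded: 197.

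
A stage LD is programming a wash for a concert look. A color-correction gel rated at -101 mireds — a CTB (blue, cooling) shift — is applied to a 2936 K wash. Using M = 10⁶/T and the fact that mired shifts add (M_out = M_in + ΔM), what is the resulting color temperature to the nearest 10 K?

M_in = 10⁶/2936 = 340.60 mireds.
M_out = 340.60 + (-101) = 239.60 mireds.
T_out = 10⁶/239.60 = 4173.6 K → 4170 K.

4170 K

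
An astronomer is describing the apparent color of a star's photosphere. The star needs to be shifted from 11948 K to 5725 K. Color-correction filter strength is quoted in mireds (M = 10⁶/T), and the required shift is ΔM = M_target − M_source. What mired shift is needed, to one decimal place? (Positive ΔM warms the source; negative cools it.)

M_source = 10⁶/11948 = 83.696; M_target = 10⁶/5725 = 174.672.
ΔM = 174.672 − 83.696 = 90.976 → +91.0 mireds, a warming shift.

+91.0 mireds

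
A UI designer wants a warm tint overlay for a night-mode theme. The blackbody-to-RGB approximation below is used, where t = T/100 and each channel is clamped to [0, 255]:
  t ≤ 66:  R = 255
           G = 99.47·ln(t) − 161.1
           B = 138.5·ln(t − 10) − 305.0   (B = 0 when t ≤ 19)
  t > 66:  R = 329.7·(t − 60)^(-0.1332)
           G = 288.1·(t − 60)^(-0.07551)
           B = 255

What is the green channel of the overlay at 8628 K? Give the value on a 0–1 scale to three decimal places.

t = 8628/100 = 86.28; the t > 66 branch applies.
G = 288.1·(86.28 − 60)^(-0.07551) = 288.1·26.28^(-0.07551) = 288.1·0.78128 = 225.085.
On a 0–1 scale: 225.085/255 = 0.8827 → 0.883.

0.883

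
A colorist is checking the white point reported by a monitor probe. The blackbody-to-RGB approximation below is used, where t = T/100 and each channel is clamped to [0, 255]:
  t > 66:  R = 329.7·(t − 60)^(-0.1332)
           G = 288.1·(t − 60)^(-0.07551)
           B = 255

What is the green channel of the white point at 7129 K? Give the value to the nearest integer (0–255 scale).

t = 7129/100 = 71.29; the t > 66 branch applies.
G = 288.1·(71.29 − 60)^(-0.07551) = 288.1·11.29^(-0.07551) = 288.1·0.83274 = 239.913.
Rounded: 240.

240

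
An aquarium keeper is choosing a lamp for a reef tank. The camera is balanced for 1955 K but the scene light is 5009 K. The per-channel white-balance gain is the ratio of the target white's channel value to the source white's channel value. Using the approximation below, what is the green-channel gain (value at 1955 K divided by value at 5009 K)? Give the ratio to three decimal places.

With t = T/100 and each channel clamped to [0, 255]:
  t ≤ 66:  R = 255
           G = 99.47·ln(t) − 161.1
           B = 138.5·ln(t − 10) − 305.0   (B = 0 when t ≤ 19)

0.590

At 5009 K (t = 50.09):
  G = 99.47·ln 50.09 − 161.1 = 99.47·3.9138 − 161.1 = 228.208.
At 1955 K (t = 19.55):
  G = 99.47·ln 19.55 − 161.1 = 99.47·2.9730 − 161.1 = 134.622.
Gain = 134.622 / 228.208 = 0.5899 → 0.590.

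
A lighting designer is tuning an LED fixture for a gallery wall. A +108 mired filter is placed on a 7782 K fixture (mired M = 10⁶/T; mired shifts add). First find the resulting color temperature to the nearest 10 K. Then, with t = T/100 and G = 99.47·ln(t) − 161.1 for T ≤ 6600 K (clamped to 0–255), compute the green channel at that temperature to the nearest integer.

211

M_in = 10⁶/7782 = 128.50; M_out = 128.50 + (+108) = 236.50.
T_out = 10⁶/236.50 = 4228.3 K → 4230 K; t = 42.3.
G = 99.47·ln 42.3 − 161.1 = 99.47·3.7448 − 161.1 = 211.394.
Rounded: 211.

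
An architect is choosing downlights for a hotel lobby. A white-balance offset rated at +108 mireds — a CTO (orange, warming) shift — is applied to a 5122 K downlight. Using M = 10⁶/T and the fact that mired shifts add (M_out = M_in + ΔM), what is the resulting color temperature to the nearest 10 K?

M_in = 10⁶/5122 = 195.24 mireds.
M_out = 195.24 + (+108) = 303.24 mireds.
T_out = 10⁶/303.24 = 3297.8 K → 3300 K.

3300 K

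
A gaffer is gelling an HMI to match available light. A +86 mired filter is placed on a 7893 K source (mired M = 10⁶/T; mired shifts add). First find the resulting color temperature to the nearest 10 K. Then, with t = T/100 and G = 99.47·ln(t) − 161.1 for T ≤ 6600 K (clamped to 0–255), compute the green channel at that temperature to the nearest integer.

M_in = 10⁶/7893 = 126.69; M_out = 126.69 + (+86) = 212.69.
T_out = 10⁶/212.69 = 4701.6 K → 4700 K; t = 47.
G = 99.47·ln 47 − 161.1 = 99.47·3.8501 − 161.1 = 221.874.
Rounded: 222.

222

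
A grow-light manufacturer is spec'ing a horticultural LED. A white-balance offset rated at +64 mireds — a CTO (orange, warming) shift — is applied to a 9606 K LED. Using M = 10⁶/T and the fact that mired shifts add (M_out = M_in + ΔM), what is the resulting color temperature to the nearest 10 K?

5950 K

M_in = 10⁶/9606 = 104.10 mireds.
M_out = 104.10 + (+64) = 168.10 mireds.
T_out = 10⁶/168.10 = 5948.8 K → 5950 K.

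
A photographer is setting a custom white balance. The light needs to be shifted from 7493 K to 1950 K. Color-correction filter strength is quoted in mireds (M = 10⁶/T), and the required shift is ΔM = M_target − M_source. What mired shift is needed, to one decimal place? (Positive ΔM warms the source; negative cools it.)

+379.4 mireds

M_source = 10⁶/7493 = 133.458; M_target = 10⁶/1950 = 512.821.
ΔM = 512.821 − 133.458 = 379.363 → +379.4 mireds, a warming shift.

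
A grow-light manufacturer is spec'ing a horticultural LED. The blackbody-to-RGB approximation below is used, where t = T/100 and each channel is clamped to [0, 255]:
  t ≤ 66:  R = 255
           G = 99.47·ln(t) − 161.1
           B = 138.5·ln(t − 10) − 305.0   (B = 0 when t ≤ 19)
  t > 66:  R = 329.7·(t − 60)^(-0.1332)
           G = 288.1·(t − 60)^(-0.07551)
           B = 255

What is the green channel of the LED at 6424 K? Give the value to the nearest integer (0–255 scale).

t = 6424/100 = 64.24; the t ≤ 66 branch applies.
G = 99.47·ln 64.24 − 161.1 = 99.47·4.1626 − 161.1 = 252.956.
Rounded: 253.

253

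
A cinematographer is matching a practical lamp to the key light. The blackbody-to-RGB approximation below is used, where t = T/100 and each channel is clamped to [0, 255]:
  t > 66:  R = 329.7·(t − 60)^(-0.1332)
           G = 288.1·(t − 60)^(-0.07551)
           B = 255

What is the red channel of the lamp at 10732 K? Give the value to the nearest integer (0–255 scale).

197

t = 10732/100 = 107.32; the t > 66 branch applies.
R = 329.7·(107.32 − 60)^(-0.1332) = 329.7·47.32^(-0.1332) = 329.7·0.59825 = 197.244.
Rounded: 197.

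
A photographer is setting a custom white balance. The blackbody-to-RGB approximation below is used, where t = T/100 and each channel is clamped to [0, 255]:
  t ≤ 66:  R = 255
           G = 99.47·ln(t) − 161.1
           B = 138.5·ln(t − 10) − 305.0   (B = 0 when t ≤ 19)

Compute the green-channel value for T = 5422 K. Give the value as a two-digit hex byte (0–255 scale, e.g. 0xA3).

0xEC

t = 5422/100 = 54.22; the t ≤ 66 branch applies.
G = 99.47·ln 54.22 − 161.1 = 99.47·3.9930 − 161.1 = 236.089.
Rounded: 236; in hex, 0xEC.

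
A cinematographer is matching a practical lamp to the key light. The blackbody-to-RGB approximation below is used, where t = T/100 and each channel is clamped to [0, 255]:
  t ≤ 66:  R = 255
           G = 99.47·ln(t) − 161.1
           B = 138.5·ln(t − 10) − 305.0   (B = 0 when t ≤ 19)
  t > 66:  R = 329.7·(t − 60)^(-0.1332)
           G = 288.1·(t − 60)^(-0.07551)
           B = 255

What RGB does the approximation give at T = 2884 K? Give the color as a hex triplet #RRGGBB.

#FFAD66

t = 2884/100 = 28.84; the t ≤ 66 branch applies.
R = 255 by definition for t ≤ 66.
G = 99.47·ln 28.84 − 161.1 = 99.47·3.3618 − 161.1 = 173.295.
B = 138.5·ln(28.84 − 10) − 305.0 = 138.5·ln 18.84 − 305.0 = 138.5·2.9360 − 305.0 = 101.634.
Rounded: (255, 173, 102).
In hex: #FFAD66.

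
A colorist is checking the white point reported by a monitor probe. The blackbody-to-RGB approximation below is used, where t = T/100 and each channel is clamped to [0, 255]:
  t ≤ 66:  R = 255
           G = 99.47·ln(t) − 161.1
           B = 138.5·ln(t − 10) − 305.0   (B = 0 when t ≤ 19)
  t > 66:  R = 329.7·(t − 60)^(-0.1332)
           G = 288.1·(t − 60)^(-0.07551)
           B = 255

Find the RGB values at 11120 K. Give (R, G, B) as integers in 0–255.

(195, 214, 255)

t = 11120/100 = 111.2; the t > 66 branch applies.
R = 329.7·(111.2 − 60)^(-0.1332) = 329.7·51.2^(-0.1332) = 329.7·0.59200 = 195.184.
G = 288.1·(111.2 − 60)^(-0.07551) = 288.1·51.2^(-0.07551) = 288.1·0.74290 = 214.031.
B = 255 by definition for t > 66.
Rounded: (195, 214, 255).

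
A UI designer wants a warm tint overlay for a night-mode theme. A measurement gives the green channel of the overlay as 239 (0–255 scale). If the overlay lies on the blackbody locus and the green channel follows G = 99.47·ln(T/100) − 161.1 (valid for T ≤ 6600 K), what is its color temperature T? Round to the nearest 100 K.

ln t = (239 + 161.1) / 99.47 = 4.0223.
t = e^4.0223 = 55.830.
T = 100·t = 5583 K → 5600 K to the nearest 100 K.

5600 K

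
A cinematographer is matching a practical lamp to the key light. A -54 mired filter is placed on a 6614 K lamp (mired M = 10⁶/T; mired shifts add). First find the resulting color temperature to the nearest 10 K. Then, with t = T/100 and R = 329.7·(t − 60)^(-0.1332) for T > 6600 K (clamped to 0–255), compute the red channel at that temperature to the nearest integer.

M_in = 10⁶/6614 = 151.19; M_out = 151.19 + (-54) = 97.19.
T_out = 10⁶/97.19 = 10288.7 K → 10290 K; t = 102.9.
R = 329.7·(102.9 − 60)^(-0.1332) = 329.7·42.9^(-0.1332) = 329.7·0.60612 = 199.837.
Rounded: 200.

200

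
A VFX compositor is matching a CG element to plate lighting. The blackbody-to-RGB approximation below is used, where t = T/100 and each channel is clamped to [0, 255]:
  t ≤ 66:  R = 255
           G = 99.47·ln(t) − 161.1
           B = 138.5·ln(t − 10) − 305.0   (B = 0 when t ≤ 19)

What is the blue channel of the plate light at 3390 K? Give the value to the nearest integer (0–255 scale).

t = 3390/100 = 33.9; the t ≤ 66 branch applies.
B = 138.5·ln(33.9 − 10) − 305.0 = 138.5·ln 23.9 − 305.0 = 138.5·3.1739 − 305.0 = 134.582.
Rounded: 135.

135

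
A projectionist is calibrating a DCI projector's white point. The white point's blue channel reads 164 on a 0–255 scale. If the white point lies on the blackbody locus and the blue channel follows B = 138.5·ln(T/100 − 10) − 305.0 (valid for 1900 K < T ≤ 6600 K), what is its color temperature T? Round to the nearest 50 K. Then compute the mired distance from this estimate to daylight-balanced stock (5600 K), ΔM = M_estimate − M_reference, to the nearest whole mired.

ln(t − 10) = (164 + 305.0) / 138.5 = 3.3863.
t − 10 = e^3.3863 = 29.556, so t = 39.556.
T = 100·t = 3956 K → 3950 K to the nearest 50 K.
M_estimate = 10⁶/3950 = 253.16; M_reference = 10⁶/5600 = 178.57.
ΔM = 253.16 − 178.57 = 74.59 → +75 mireds.

+75 mireds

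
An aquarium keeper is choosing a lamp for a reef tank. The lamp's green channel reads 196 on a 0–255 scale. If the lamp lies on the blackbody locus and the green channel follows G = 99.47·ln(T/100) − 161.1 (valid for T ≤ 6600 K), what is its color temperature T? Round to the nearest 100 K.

ln t = (196 + 161.1) / 99.47 = 3.5900.
t = e^3.5900 = 36.235.
T = 100·t = 3624 K → 3600 K to the nearest 100 K.

3600 K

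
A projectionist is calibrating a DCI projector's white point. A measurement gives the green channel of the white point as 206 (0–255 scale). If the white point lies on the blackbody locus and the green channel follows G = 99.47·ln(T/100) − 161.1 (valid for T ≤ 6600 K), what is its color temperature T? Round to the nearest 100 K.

4000 K

ln t = (206 + 161.1) / 99.47 = 3.6906.
t = e^3.6906 = 40.067.
T = 100·t = 4007 K → 4000 K to the nearest 100 K.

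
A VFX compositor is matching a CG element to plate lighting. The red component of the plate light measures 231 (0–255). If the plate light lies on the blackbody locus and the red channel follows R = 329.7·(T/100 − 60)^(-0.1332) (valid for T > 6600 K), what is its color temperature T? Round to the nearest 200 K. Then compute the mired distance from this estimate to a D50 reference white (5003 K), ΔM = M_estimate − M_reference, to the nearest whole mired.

-65 mireds

(t − 60)^(-0.1332) = 231/329.7 = 0.70064.
t − 60 = 0.70064^(1/-0.1332) = 0.70064^(-7.508) = 14.453, so t = 74.453.
T = 100·t = 7445 K → 7400 K to the nearest 200 K.
M_estimate = 10⁶/7400 = 135.14; M_reference = 10⁶/5003 = 199.88.
ΔM = 135.14 − 199.88 = -64.74 → -65 mireds.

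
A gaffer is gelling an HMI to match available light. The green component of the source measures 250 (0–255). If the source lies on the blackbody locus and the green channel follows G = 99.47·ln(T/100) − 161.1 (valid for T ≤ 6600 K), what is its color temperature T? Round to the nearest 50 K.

ln t = (250 + 161.1) / 99.47 = 4.1329.
t = e^4.1329 = 62.359.
T = 100·t = 6236 K → 6250 K to the nearest 50 K.

6250 K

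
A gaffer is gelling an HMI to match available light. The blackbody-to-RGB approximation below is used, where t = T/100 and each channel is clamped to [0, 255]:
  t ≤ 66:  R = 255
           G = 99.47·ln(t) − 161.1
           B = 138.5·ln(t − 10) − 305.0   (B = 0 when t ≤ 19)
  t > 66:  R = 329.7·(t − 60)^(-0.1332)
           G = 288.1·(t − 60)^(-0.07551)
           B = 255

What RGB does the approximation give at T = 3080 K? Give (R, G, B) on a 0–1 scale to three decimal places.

(1.000, 0.705, 0.452)

t = 3080/100 = 30.8; the t ≤ 66 branch applies.
R = 255 by definition for t ≤ 66.
G = 99.47·ln 30.8 − 161.1 = 99.47·3.4275 − 161.1 = 179.835.
B = 138.5·ln(30.8 − 10) − 305.0 = 138.5·ln 20.8 − 305.0 = 138.5·3.0350 − 305.0 = 115.341.
Dividing each by 255: (1.0000, 0.7052, 0.4523) → (1.000, 0.705, 0.452).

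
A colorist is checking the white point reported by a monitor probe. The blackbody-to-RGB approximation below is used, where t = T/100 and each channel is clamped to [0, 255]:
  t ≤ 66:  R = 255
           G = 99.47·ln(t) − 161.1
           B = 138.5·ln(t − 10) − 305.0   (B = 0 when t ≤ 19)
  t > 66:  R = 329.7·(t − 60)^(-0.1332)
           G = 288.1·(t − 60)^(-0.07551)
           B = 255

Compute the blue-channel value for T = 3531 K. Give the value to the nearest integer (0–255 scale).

143

t = 3531/100 = 35.31; the t ≤ 66 branch applies.
B = 138.5·ln(35.31 − 10) − 305.0 = 138.5·ln 25.31 − 305.0 = 138.5·3.2312 − 305.0 = 142.521.
Rounded: 143.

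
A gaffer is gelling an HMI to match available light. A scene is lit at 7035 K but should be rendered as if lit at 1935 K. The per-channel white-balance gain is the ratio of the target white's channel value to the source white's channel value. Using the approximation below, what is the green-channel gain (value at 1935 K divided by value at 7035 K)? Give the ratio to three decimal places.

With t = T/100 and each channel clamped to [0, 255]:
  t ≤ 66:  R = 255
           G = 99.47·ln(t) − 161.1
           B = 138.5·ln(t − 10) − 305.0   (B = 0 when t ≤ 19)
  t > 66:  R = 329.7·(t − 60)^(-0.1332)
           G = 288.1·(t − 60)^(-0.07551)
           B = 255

At 7035 K (t = 70.35):
  G = 288.1·(70.35 − 60)^(-0.07551) = 288.1·10.35^(-0.07551) = 288.1·0.83823 = 241.493.
At 1935 K (t = 19.35):
  G = 99.47·ln 19.35 − 161.1 = 99.47·2.9627 − 161.1 = 133.599.
Gain = 133.599 / 241.493 = 0.5532 → 0.553.

0.553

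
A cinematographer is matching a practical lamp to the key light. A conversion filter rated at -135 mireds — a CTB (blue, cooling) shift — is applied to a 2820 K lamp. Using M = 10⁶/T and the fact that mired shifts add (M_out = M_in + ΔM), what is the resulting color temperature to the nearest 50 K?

M_in = 10⁶/2820 = 354.61 mireds.
M_out = 354.61 + (-135) = 219.61 mireds.
T_out = 10⁶/219.61 = 4553.5 K → 4550 K.

4550 K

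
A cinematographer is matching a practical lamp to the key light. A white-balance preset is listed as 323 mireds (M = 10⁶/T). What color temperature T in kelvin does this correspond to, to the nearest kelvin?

3096 K

T = 10⁶ / 323 = 3095.98 K → 3096 K.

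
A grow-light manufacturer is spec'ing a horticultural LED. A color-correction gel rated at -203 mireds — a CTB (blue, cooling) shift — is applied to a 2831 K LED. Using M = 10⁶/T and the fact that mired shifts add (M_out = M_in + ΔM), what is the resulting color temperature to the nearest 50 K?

6650 K

M_in = 10⁶/2831 = 353.23 mireds.
M_out = 353.23 + (-203) = 150.23 mireds.
T_out = 10⁶/150.23 = 6656.4 K → 6650 K.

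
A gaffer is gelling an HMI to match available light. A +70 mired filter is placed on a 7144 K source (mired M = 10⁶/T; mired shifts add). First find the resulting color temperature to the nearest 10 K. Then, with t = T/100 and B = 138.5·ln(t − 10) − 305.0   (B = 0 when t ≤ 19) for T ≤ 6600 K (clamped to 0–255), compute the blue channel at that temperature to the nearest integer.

M_in = 10⁶/7144 = 139.98; M_out = 139.98 + (+70) = 209.98.
T_out = 10⁶/209.98 = 4762.4 K → 4760 K; t = 47.6.
B = 138.5·ln(47.6 − 10) − 305.0 = 138.5·ln 37.6 − 305.0 = 138.5·3.6270 − 305.0 = 197.340.
Rounded: 197.

197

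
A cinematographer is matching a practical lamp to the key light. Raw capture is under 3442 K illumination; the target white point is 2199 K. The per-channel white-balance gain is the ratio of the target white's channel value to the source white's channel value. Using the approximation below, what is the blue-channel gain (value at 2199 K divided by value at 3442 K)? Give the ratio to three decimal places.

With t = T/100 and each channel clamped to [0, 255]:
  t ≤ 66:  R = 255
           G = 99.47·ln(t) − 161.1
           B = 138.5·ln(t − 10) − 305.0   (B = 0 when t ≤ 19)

0.284

At 3442 K (t = 34.42):
  B = 138.5·ln(34.42 − 10) − 305.0 = 138.5·ln 24.42 − 305.0 = 138.5·3.1954 − 305.0 = 137.563.
At 2199 K (t = 21.99):
  B = 138.5·ln(21.99 − 10) − 305.0 = 138.5·ln 11.99 − 305.0 = 138.5·2.4841 − 305.0 = 39.044.
Gain = 39.044 / 137.563 = 0.2838 → 0.284.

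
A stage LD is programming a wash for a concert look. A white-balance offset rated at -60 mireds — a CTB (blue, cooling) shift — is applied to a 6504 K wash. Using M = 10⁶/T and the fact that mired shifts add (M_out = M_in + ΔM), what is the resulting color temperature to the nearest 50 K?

M_in = 10⁶/6504 = 153.75 mireds.
M_out = 153.75 + (-60) = 93.75 mireds.
T_out = 10⁶/93.75 = 10666.5 K → 10650 K.

10650 K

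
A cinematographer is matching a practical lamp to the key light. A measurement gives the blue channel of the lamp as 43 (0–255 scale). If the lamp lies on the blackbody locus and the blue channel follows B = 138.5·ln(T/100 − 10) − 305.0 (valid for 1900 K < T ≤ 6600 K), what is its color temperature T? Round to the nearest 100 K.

ln(t − 10) = (43 + 305.0) / 138.5 = 2.5126.
t − 10 = e^2.5126 = 12.337, so t = 22.337.
T = 100·t = 2234 K → 2200 K to the nearest 100 K.

2200 K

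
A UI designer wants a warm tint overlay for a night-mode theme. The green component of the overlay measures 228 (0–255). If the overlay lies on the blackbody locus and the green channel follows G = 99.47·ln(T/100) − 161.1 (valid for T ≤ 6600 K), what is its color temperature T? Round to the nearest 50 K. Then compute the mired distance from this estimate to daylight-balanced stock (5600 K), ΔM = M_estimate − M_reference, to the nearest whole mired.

ln t = (228 + 161.1) / 99.47 = 3.9117.
t = e^3.9117 = 49.985.
T = 100·t = 4999 K → 5000 K to the nearest 50 K.
M_estimate = 10⁶/5000 = 200.00; M_reference = 10⁶/5600 = 178.57.
ΔM = 200.00 − 178.57 = 21.43 → +21 mireds.

+21 mireds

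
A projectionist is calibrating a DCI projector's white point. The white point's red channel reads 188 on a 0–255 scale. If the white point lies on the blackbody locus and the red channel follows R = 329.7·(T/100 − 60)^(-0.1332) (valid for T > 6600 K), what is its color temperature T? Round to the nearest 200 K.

12800 K

(t − 60)^(-0.1332) = 188/329.7 = 0.57022.
t − 60 = 0.57022^(1/-0.1332) = 0.57022^(-7.508) = 67.848, so t = 127.848.
T = 100·t = 12785 K → 12800 K to the nearest 200 K.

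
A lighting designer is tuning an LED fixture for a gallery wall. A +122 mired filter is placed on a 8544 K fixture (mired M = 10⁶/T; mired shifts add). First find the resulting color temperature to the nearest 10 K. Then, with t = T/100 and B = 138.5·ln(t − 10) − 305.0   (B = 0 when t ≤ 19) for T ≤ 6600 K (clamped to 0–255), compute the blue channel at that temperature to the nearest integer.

174

M_in = 10⁶/8544 = 117.04; M_out = 117.04 + (+122) = 239.04.
T_out = 10⁶/239.04 = 4183.4 K → 4180 K; t = 41.8.
B = 138.5·ln(41.8 − 10) − 305.0 = 138.5·ln 31.8 − 305.0 = 138.5·3.4595 − 305.0 = 174.136.
Rounded: 174.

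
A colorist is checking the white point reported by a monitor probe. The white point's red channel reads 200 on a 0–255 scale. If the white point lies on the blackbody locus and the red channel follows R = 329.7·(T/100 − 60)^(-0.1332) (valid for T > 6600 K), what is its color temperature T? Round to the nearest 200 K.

(t − 60)^(-0.1332) = 200/329.7 = 0.60661.
t − 60 = 0.60661^(1/-0.1332) = 0.60661^(-7.508) = 42.638, so t = 102.638.
T = 100·t = 10264 K → 10200 K to the nearest 200 K.

10200 K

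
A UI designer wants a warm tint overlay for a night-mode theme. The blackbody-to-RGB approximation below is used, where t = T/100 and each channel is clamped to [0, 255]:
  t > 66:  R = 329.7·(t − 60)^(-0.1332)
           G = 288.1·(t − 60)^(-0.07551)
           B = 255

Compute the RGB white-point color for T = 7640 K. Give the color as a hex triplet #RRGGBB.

t = 7640/100 = 76.4; the t > 66 branch applies.
R = 329.7·(76.4 − 60)^(-0.1332) = 329.7·16.4^(-0.1332) = 329.7·0.68894 = 227.144.
G = 288.1·(76.4 − 60)^(-0.07551) = 288.1·16.4^(-0.07551) = 288.1·0.80959 = 233.244.
B = 255 by definition for t > 66.
Rounded: (227, 233, 255).
In hex: #E3E9FF.

#E3E9FF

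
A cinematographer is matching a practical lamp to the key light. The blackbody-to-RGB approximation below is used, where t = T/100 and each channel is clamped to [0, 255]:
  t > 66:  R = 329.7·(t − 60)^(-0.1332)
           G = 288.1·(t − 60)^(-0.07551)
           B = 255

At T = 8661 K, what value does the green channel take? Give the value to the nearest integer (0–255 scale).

t = 8661/100 = 86.61; the t > 66 branch applies.
G = 288.1·(86.61 − 60)^(-0.07551) = 288.1·26.61^(-0.07551) = 288.1·0.78054 = 224.873.
Rounded: 225.

225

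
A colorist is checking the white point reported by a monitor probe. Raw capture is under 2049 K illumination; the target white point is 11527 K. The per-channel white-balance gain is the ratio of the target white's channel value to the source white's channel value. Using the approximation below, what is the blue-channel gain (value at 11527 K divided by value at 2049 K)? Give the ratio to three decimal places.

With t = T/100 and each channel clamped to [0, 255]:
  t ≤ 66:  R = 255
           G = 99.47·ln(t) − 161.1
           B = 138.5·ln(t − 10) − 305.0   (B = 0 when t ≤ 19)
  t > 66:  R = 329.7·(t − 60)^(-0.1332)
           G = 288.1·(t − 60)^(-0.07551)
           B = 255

12.419

At 2049 K (t = 20.49):
  B = 138.5·ln(20.49 − 10) − 305.0 = 138.5·ln 10.49 − 305.0 = 138.5·2.3504 − 305.0 = 20.534.
At 11527 K (t = 115.27):
  B = 255 by definition for t > 66.
Gain = 255.000 / 20.534 = 12.4187 → 12.419.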